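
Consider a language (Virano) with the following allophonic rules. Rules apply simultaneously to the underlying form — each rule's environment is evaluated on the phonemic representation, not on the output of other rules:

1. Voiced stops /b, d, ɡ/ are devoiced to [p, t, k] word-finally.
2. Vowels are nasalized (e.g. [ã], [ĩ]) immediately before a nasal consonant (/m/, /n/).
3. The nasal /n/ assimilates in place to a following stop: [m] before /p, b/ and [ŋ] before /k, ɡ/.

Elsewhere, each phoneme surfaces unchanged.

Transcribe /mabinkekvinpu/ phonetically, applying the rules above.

[mabĩŋkekvĩmpu]

/a/ (between /m/ and /b/) is in the target of rule 2 but the environment (before a nasal consonant) is not met → [a].
/b/ — between /a/ and /i/; rule 1 does not apply here → [b].
/i/ meets the environment for rule 2 (before a nasal consonant) → [ĩ].
/n/ — between /i/ and /k/, before a labial or velar stop — surfaces as [ŋ] (rule 3).
/e/ (between /k/ and /k/) is in the target of rule 2 but the environment (before a nasal consonant) is not met → [e].
/i/ (between /v/ and /n/): before a nasal consonant, so rule 2 applies → [ĩ].
/n/ — between /i/ and /p/, before a labial or velar stop — surfaces as [m] (rule 3).
/u/ (word-final) is in the target of rule 2 but the environment (before a nasal consonant) is not met → [u].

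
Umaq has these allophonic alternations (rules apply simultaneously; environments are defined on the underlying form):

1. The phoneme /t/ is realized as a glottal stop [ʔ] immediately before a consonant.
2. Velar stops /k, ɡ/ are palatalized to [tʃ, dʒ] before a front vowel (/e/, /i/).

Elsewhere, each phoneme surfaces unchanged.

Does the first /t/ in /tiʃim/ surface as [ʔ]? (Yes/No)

/t/ — word-initial; rule 1 does not apply here → [t].
The actual realization is [t], not [ʔ].

No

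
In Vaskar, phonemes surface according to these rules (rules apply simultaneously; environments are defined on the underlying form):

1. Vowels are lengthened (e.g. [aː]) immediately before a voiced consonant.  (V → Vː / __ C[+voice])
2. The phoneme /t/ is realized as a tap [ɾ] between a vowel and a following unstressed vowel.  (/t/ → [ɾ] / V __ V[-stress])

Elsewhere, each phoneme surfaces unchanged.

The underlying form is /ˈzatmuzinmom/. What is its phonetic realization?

[ˈzatmuːziːnmoːm]

/z/ (word-initial): no rule targets it → [z].
/a/ (between /z/ and /t/) is in the target of rule 1 but the environment (before a voiced consonant) is not met → [a].
/t/ — between /a/ and /m/; rule 2 does not apply here → [t].
/m/ stays [m].
/u/ meets the environment for rule 1 (before a voiced consonant) → [uː].
/z/ stays [z].
/i/ — between /z/ and /n/, before a voiced consonant — surfaces as [iː] (rule 1).
/n/ stays [n].
/m/ (between /n/ and /o/): no rule targets it → [m].
/o/ (between /m/ and /m/) occurs before a voiced consonant → [oː] by rule 1.
/m/ (word-final): no rule targets it → [m].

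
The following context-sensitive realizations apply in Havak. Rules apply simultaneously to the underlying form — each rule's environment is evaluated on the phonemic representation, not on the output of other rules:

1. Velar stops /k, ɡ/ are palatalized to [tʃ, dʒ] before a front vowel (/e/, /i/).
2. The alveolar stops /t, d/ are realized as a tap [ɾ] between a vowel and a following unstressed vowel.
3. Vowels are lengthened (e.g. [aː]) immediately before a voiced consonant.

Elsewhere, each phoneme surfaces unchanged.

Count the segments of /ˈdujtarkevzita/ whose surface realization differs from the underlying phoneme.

Segments that undergo a rule: /u/ → [uː] (rule 3); /a/ → [aː] (rule 3); /k/ → [tʃ] (rule 1); /e/ → [eː] (rule 3); /t/ → [ɾ] (rule 2).
All other segments surface unchanged.

5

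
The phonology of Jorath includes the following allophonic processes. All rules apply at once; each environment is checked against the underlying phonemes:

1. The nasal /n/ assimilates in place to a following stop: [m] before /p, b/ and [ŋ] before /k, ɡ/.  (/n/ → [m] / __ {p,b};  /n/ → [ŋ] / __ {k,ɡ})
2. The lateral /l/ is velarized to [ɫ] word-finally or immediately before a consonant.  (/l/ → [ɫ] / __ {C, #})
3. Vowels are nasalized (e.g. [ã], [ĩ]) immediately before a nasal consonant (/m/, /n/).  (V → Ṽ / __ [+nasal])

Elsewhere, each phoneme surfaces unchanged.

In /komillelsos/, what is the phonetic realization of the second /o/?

/o/ (between /s/ and /s/) fails the environment for rule 3, so it stays [o].

[o]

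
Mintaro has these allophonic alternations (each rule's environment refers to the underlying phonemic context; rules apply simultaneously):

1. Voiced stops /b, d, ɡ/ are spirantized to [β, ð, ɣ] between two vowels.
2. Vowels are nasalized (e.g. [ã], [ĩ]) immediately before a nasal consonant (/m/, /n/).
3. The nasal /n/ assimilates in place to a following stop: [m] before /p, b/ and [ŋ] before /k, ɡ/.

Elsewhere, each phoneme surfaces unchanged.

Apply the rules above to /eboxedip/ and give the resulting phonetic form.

/e/ — word-initial; rule 2 does not apply here → [e].
/b/ — between /e/ and /o/, between two vowels — surfaces as [β] (rule 1).
/o/ (between /b/ and /x/): rule 2 targets it, but not before a nasal consonant → unchanged [o].
/x/ — not in any rule's target class → [x].
/e/ — between /x/ and /d/; rule 2 does not apply here → [e].
/d/ (between /e/ and /i/): between two vowels, so rule 1 applies → [ð].
/i/ (between /d/ and /p/): rule 2 targets it, but not before a nasal consonant → unchanged [i].
/p/ (word-final) is unaffected → [p].

[eβoxeðip]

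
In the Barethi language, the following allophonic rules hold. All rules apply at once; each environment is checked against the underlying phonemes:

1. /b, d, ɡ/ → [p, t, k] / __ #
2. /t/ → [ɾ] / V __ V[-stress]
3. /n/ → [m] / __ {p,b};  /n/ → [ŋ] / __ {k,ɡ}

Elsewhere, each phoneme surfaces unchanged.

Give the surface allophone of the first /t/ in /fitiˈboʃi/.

/t/ (between /i/ and /i/) occurs between a vowel and a following unstressed vowel → [ɾ] by rule 2.

[ɾ]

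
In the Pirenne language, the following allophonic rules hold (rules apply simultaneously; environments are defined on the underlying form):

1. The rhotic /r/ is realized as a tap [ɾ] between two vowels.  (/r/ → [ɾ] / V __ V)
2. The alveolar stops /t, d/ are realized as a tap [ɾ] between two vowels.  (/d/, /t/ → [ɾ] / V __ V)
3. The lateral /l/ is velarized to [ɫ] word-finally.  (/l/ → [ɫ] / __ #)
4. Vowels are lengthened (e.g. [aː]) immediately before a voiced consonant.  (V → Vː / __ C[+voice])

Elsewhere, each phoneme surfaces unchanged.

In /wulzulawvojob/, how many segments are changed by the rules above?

5

Segments that undergo a rule: /u/ → [uː] (rule 4); /u/ → [uː] (rule 4); /a/ → [aː] (rule 4); /o/ → [oː] (rule 4); /o/ → [oː] (rule 4).
All other segments surface unchanged.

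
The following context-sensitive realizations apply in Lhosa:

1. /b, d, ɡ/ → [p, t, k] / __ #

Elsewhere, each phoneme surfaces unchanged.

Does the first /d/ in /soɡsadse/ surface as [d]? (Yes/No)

/d/ — between /a/ and /s/; rule 1 does not apply here → [d].
The actual realization is [d], which matches [d].

Yes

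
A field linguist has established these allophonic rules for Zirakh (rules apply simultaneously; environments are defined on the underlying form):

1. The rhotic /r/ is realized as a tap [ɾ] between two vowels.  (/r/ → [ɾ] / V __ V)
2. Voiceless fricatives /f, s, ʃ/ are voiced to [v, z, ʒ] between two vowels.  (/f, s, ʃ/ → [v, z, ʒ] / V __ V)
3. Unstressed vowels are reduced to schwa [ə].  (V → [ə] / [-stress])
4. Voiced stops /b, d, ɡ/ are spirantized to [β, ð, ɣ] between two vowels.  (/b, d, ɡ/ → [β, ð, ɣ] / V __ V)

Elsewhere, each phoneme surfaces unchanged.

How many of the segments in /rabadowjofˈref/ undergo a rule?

Segments that undergo a rule: /a/ → [ə] (rule 3); /b/ → [β] (rule 4); /a/ → [ə] (rule 3); /d/ → [ð] (rule 4); /o/ → [ə] (rule 3); /o/ → [ə] (rule 3).
All other segments surface unchanged.

6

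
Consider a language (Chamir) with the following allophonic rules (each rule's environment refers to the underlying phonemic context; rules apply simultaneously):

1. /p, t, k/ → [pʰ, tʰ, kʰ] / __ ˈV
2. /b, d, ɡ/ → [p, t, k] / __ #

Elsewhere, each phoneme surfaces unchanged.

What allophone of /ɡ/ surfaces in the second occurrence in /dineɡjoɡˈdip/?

[ɡ]

/ɡ/ (between /o/ and /d/): rule 2 targets it, but not word-finally → unchanged [ɡ].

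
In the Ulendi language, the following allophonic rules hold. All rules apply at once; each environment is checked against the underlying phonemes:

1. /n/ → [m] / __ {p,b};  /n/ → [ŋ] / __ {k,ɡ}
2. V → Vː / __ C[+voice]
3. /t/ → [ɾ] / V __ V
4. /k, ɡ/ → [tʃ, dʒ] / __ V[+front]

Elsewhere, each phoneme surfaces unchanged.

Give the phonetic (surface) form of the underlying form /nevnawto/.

/n/ (word-initial): rule 1 targets it, but not before a labial or velar stop → unchanged [n].
/e/ meets the environment for rule 2 (before a voiced consonant) → [eː].
/n/ (between /v/ and /a/): rule 1 targets it, but not before a labial or velar stop → unchanged [n].
/a/ (between /n/ and /w/) occurs before a voiced consonant → [aː] by rule 2.
/t/ — between /w/ and /o/; rule 3 does not apply here → [t].
/o/ (word-final): rule 2 targets it, but not before a voiced consonant → unchanged [o].

[neːvnaːwto]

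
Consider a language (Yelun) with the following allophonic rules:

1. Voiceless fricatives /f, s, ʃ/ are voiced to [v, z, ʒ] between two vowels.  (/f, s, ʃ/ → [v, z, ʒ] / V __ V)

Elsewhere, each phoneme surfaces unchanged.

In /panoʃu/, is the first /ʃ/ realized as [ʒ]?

/ʃ/ meets the environment for rule 1 (between two vowels) → [ʒ].
The actual realization is [ʒ], which matches [ʒ].

Yes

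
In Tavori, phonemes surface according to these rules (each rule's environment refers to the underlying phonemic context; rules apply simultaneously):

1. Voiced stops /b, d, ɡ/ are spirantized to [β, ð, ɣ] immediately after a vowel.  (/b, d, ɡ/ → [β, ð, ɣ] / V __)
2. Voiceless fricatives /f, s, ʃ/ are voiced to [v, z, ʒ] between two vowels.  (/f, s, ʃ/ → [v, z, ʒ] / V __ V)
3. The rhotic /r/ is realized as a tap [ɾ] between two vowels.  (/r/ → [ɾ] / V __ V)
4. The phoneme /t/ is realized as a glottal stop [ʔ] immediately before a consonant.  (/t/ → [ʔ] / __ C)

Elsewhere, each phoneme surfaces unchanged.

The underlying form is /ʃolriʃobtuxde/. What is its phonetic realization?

/ʃ/ — word-initial; rule 2 does not apply here → [ʃ].
/o/ — not in any rule's target class → [o].
/l/ (between /o/ and /r/) is unaffected → [l].
/r/ (between /l/ and /i/) fails the environment for rule 3, so it stays [r].
/i/ (between /r/ and /ʃ/): no rule targets it → [i].
/ʃ/ (between /i/ and /o/) occurs between two vowels → [ʒ] by rule 2.
/o/ — not in any rule's target class → [o].
Rule 1 applies to /b/ (between /o/ and /t/: immediately after a vowel) → [β].
/t/ (between /b/ and /u/) fails the environment for rule 4, so it stays [t].
/u/ stays [u].
/x/ (between /u/ and /d/): no rule targets it → [x].
/d/ (between /x/ and /e/) fails the environment for rule 1, so it stays [d].
/e/ — not in any rule's target class → [e].

[ʃolriʒoβtuxde]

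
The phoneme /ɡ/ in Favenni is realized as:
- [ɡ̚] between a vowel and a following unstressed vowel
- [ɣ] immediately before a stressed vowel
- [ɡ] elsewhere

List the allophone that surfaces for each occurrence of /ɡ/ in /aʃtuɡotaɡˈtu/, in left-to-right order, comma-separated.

Occurrence 1 (position 5): between a vowel and a following unstressed vowel → [ɡ̚].
Occurrence 2 (position 9): no conditioning environment matches → elsewhere allophone [ɡ].

[ɡ̚], [ɡ]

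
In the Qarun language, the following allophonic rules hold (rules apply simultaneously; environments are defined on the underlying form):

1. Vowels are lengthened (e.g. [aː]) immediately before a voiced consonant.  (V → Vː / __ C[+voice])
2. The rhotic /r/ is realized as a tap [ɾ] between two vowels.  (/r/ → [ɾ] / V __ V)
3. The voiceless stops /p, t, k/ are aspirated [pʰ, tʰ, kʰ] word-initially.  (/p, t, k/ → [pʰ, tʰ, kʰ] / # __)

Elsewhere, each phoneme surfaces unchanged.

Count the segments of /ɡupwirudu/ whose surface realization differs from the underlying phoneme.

3

Segments that undergo a rule: /i/ → [iː] (rule 1); /r/ → [ɾ] (rule 2); /u/ → [uː] (rule 1).
All other segments surface unchanged.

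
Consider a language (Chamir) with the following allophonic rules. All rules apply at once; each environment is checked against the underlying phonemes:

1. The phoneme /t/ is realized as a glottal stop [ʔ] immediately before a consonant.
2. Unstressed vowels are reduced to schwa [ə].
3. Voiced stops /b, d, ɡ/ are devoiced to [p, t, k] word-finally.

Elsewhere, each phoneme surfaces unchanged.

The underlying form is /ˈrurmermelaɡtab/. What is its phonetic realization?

[ˈrurmərmələɡtəp]

/r/ (word-initial): no rule targets it → [r].
/u/ (between /r/ and /r/): rule 2 targets it, but not in an unstressed syllable → unchanged [u].
/r/ (between /u/ and /m/) is unaffected → [r].
/m/ (between /r/ and /e/): no rule targets it → [m].
/e/ — between /m/ and /r/, in an unstressed syllable — surfaces as [ə] (rule 2).
/r/ (between /e/ and /m/): no rule targets it → [r].
/m/ stays [m].
/e/ meets the environment for rule 2 (in an unstressed syllable) → [ə].
/l/ (between /e/ and /a/) is unaffected → [l].
/a/ — between /l/ and /ɡ/, in an unstressed syllable — surfaces as [ə] (rule 2).
/ɡ/ (between /a/ and /t/) fails the environment for rule 3, so it stays [ɡ].
/t/ (between /ɡ/ and /a/) fails the environment for rule 1, so it stays [t].
/a/ meets the environment for rule 2 (in an unstressed syllable) → [ə].
Rule 3 applies to /b/ (word-final: word-finally) → [p].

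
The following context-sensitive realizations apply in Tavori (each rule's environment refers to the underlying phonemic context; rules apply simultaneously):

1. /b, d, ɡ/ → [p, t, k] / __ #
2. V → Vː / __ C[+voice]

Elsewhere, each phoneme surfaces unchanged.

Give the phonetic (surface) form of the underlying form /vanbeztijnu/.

/v/ (word-initial): no rule targets it → [v].
/a/ meets the environment for rule 2 (before a voiced consonant) → [aː].
/n/ — not in any rule's target class → [n].
/b/ (between /n/ and /e/) fails the environment for rule 1, so it stays [b].
/e/ — between /b/ and /z/, before a voiced consonant — surfaces as [eː] (rule 2).
/z/ — not in any rule's target class → [z].
/t/ stays [t].
/i/ (between /t/ and /j/): before a voiced consonant, so rule 2 applies → [iː].
/j/ stays [j].
/n/ (between /j/ and /u/) is unaffected → [n].
/u/ — word-final; rule 2 does not apply here → [u].

[vaːnbeːztiːjnu]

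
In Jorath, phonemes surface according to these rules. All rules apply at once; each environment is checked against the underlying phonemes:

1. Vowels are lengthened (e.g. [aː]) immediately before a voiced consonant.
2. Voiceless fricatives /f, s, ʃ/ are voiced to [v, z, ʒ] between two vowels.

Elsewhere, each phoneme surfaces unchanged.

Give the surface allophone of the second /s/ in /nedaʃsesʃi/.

[s]

/s/ — between /e/ and /ʃ/; rule 2 does not apply here → [s].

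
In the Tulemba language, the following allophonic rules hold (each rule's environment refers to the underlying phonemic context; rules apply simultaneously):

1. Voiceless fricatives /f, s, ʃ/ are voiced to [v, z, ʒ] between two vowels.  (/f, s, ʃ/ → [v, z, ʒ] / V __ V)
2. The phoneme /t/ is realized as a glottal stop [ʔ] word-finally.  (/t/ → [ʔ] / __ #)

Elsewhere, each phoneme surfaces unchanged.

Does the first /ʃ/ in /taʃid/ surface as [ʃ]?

/ʃ/ (between /a/ and /i/) occurs between two vowels → [ʒ] by rule 1.
The actual realization is [ʒ], not [ʃ].

No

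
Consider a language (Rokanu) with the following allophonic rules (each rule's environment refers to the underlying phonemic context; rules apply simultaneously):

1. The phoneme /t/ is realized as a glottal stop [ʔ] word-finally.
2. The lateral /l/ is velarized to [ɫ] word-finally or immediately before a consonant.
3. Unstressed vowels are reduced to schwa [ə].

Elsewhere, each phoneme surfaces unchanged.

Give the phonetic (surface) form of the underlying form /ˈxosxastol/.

/o/ (between /x/ and /s/) is in the target of rule 3 but the environment (in an unstressed syllable) is not met → [o].
/a/ (between /x/ and /s/): in an unstressed syllable, so rule 3 applies → [ə].
/t/ (between /s/ and /o/) is in the target of rule 1 but the environment (word-finally) is not met → [t].
Rule 3 applies to /o/ (between /t/ and /l/: in an unstressed syllable) → [ə].
/l/ (word-final) occurs word-finally or immediately before a consonant → [ɫ] by rule 2.

[ˈxosxəstəɫ]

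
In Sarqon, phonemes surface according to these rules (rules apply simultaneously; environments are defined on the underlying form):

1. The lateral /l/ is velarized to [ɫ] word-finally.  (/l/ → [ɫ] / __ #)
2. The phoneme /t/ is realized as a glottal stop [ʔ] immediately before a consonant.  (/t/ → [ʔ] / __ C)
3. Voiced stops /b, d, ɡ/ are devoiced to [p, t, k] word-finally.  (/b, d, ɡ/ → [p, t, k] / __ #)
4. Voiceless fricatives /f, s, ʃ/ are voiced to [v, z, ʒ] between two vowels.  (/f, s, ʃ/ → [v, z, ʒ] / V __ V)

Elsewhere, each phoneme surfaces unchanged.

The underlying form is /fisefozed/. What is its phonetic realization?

/f/ — word-initial; rule 4 does not apply here → [f].
/i/ stays [i].
/s/ — between /i/ and /e/, between two vowels — surfaces as [z] (rule 4).
/e/ (between /s/ and /f/) is unaffected → [e].
/f/ meets the environment for rule 4 (between two vowels) → [v].
/o/ — not in any rule's target class → [o].
/z/ — not in any rule's target class → [z].
/e/ stays [e].
/d/ (word-final): word-finally, so rule 3 applies → [t].

[fizevozet]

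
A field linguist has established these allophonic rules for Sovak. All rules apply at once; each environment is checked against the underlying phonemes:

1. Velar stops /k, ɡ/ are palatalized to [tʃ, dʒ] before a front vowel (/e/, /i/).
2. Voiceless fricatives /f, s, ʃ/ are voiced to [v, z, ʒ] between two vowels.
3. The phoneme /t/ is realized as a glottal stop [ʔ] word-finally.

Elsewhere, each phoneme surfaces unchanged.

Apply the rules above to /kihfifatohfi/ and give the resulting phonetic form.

[tʃihfivatohfi]

Rule 1 applies to /k/ (word-initial: before a front vowel) → [tʃ].
/i/ stays [i].
/h/ (between /i/ and /f/) is unaffected → [h].
/f/ (between /h/ and /i/) is in the target of rule 2 but the environment (between two vowels) is not met → [f].
/i/ (between /f/ and /f/): no rule targets it → [i].
/f/ (between /i/ and /a/) occurs between two vowels → [v] by rule 2.
/a/ (between /f/ and /t/) is unaffected → [a].
/t/ (between /a/ and /o/) fails the environment for rule 3, so it stays [t].
/o/ — not in any rule's target class → [o].
/h/ — not in any rule's target class → [h].
/f/ (between /h/ and /i/): rule 2 targets it, but not between two vowels → unchanged [f].
/i/ (word-final) is unaffected → [i].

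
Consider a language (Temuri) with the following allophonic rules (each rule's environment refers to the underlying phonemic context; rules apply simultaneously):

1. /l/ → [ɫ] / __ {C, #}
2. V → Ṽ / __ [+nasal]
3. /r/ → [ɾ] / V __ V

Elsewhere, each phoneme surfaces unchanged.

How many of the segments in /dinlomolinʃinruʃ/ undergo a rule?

4

Segments that undergo a rule: /i/ → [ĩ] (rule 2); /o/ → [õ] (rule 2); /i/ → [ĩ] (rule 2); /i/ → [ĩ] (rule 2).
All other segments surface unchanged.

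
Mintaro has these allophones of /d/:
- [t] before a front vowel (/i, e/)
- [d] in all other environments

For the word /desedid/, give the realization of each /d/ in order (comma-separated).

Occurrence 1 (position 1): before a front vowel (/i, e/) → [t].
Occurrence 2 (position 5): before a front vowel (/i, e/) → [t].
Occurrence 3 (position 7): no conditioning environment matches → elsewhere allophone [d].

[t], [t], [d]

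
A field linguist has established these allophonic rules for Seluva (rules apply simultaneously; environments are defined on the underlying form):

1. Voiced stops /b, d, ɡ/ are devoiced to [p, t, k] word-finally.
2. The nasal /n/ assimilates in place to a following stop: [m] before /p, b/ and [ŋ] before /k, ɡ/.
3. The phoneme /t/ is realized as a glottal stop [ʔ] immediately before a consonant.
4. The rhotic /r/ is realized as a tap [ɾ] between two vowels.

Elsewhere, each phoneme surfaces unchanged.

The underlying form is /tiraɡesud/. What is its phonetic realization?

/t/ — word-initial; rule 3 does not apply here → [t].
/i/ stays [i].
/r/ (between /i/ and /a/) occurs between two vowels → [ɾ] by rule 4.
/a/ (between /r/ and /ɡ/): no rule targets it → [a].
/ɡ/ (between /a/ and /e/) fails the environment for rule 1, so it stays [ɡ].
/e/ stays [e].
/s/ stays [s].
/u/ — not in any rule's target class → [u].
/d/ (word-final): word-finally, so rule 1 applies → [t].

[tiɾaɡesut]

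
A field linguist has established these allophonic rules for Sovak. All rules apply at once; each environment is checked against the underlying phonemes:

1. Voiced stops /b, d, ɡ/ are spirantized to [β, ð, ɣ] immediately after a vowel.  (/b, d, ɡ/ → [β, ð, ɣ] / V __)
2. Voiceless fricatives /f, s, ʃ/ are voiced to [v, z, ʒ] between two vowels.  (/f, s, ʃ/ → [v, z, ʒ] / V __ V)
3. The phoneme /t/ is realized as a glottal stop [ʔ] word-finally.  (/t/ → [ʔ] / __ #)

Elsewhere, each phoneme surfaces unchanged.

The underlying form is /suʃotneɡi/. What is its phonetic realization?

/s/ (word-initial): rule 2 targets it, but not between two vowels → unchanged [s].
/u/ — not in any rule's target class → [u].
/ʃ/ meets the environment for rule 2 (between two vowels) → [ʒ].
/o/ (between /ʃ/ and /t/) is unaffected → [o].
/t/ (between /o/ and /n/): rule 3 targets it, but not word-finally → unchanged [t].
/n/ stays [n].
/e/ stays [e].
/ɡ/ (between /e/ and /i/): immediately after a vowel, so rule 1 applies → [ɣ].
/i/ — not in any rule's target class → [i].

[suʒotneɣi]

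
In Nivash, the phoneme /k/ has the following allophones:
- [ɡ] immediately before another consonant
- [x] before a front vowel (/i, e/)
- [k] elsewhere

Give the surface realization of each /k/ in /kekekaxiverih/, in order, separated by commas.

Occurrence 1 (position 1): before a front vowel (/i, e/) → [x].
Occurrence 2 (position 3): before a front vowel (/i, e/) → [x].
Occurrence 3 (position 5): no conditioning environment matches → elsewhere allophone [k].

[x], [x], [k]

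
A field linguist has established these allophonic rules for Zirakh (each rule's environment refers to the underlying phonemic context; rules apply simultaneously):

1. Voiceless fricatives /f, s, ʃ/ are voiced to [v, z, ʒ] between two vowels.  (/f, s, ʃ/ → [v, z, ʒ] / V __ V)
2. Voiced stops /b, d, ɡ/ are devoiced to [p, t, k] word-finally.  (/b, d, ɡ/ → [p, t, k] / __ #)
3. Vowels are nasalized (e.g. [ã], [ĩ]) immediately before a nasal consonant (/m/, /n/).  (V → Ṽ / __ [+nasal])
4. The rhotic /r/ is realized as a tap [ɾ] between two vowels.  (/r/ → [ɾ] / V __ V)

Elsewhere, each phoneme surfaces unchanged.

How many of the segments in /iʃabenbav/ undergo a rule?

Segments that undergo a rule: /ʃ/ → [ʒ] (rule 1); /e/ → [ẽ] (rule 3).
All other segments surface unchanged.

2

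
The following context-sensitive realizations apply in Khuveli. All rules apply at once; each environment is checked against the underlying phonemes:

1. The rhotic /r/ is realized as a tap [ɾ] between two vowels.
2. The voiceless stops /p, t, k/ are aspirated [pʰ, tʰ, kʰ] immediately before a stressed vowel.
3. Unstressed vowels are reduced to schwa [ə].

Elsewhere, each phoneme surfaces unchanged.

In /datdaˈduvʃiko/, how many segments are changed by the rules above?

Segments that undergo a rule: /a/ → [ə] (rule 3); /a/ → [ə] (rule 3); /i/ → [ə] (rule 3); /o/ → [ə] (rule 3).
All other segments surface unchanged.

4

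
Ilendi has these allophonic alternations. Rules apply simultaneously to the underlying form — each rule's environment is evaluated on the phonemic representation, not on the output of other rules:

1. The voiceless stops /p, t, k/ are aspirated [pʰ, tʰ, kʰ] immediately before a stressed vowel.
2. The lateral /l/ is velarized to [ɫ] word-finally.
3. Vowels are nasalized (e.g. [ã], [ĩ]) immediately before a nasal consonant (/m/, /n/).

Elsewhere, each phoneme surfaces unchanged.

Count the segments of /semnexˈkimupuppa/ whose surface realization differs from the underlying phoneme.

Segments that undergo a rule: /e/ → [ẽ] (rule 3); /k/ → [kʰ] (rule 1); /i/ → [ĩ] (rule 3).
All other segments surface unchanged.

3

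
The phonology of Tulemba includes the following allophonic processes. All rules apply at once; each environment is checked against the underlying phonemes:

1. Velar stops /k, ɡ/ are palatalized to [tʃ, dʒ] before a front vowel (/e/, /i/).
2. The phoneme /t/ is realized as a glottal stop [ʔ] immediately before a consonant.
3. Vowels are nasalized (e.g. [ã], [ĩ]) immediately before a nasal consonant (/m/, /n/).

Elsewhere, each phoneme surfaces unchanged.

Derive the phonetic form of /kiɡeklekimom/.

[tʃidʒekletʃĩmõm]

/k/ (word-initial) occurs before a front vowel → [tʃ] by rule 1.
/i/ (between /k/ and /ɡ/) fails the environment for rule 3, so it stays [i].
Rule 1 applies to /ɡ/ (between /i/ and /e/: before a front vowel) → [dʒ].
/e/ (between /ɡ/ and /k/) fails the environment for rule 3, so it stays [e].
/k/ (between /e/ and /l/) is in the target of rule 1 but the environment (before a front vowel) is not met → [k].
/e/ (between /l/ and /k/) is in the target of rule 3 but the environment (before a nasal consonant) is not met → [e].
/k/ (between /e/ and /i/): before a front vowel, so rule 1 applies → [tʃ].
/i/ meets the environment for rule 3 (before a nasal consonant) → [ĩ].
/o/ meets the environment for rule 3 (before a nasal consonant) → [õ].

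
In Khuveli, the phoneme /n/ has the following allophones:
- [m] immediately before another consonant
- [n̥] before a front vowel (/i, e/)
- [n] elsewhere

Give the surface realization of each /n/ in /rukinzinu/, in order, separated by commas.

Occurrence 1 (position 5): immediately before another consonant → [m].
Occurrence 2 (position 8): no conditioning environment matches → elsewhere allophone [n].

[m], [n]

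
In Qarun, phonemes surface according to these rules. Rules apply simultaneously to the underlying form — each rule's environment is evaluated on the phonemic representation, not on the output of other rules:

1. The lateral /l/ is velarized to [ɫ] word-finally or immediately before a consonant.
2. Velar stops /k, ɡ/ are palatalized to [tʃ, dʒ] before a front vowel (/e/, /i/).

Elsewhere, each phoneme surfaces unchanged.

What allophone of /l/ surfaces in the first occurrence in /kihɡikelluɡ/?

/l/ meets the environment for rule 1 (word-finally or immediately before a consonant) → [ɫ].

[ɫ]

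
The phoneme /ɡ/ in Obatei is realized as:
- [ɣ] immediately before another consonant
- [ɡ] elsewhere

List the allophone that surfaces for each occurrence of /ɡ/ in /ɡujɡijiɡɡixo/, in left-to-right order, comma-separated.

[ɡ], [ɡ], [ɣ], [ɡ]

Occurrence 1 (position 1): no conditioning environment matches → elsewhere allophone [ɡ].
Occurrence 2 (position 4): no conditioning environment matches → elsewhere allophone [ɡ].
Occurrence 3 (position 8): immediately before another consonant → [ɣ].
Occurrence 4 (position 9): no conditioning environment matches → elsewhere allophone [ɡ].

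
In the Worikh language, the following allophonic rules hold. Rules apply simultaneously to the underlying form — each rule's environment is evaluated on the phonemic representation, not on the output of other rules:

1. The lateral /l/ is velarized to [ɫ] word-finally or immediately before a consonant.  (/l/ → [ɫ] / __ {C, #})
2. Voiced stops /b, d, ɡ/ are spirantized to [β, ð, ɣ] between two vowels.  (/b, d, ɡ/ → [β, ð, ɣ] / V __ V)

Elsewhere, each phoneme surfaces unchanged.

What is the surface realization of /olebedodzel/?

/l/ (between /o/ and /e/): rule 1 targets it, but not word-finally or immediately before a consonant → unchanged [l].
/b/ meets the environment for rule 2 (between two vowels) → [β].
/d/ (between /e/ and /o/) occurs between two vowels → [ð] by rule 2.
/d/ (between /o/ and /z/) is in the target of rule 2 but the environment (between two vowels) is not met → [d].
/l/ meets the environment for rule 1 (word-finally or immediately before a consonant) → [ɫ].

[oleβeðodzeɫ]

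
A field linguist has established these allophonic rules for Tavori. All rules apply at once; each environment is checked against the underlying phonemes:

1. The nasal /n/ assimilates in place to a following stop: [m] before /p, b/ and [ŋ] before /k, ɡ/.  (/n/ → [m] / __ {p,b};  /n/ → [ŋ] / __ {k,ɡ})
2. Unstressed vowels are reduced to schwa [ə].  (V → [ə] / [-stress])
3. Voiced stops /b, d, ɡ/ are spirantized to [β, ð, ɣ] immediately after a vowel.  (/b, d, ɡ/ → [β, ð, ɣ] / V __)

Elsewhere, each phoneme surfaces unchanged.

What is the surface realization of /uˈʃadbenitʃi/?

[əˈʃaðbənətʃə]

/u/ (word-initial) occurs in an unstressed syllable → [ə] by rule 2.
/ʃ/ (between /u/ and /a/) is unaffected → [ʃ].
/a/ — between /ʃ/ and /d/; rule 2 does not apply here → [a].
/d/ meets the environment for rule 3 (immediately after a vowel) → [ð].
/b/ — between /d/ and /e/; rule 3 does not apply here → [b].
/e/ (between /b/ and /n/) occurs in an unstressed syllable → [ə] by rule 2.
/n/ (between /e/ and /i/) fails the environment for rule 1, so it stays [n].
/i/ — between /n/ and /t/, in an unstressed syllable — surfaces as [ə] (rule 2).
/t/ (between /i/ and /ʃ/): no rule targets it → [t].
/ʃ/ — not in any rule's target class → [ʃ].
/i/ meets the environment for rule 2 (in an unstressed syllable) → [ə].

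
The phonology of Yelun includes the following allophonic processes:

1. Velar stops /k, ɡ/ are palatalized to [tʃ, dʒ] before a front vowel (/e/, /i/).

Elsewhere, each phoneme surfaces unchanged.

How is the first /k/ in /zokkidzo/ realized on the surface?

[k]

/k/ (between /o/ and /k/) is in the target of rule 1 but the environment (before a front vowel) is not met → [k].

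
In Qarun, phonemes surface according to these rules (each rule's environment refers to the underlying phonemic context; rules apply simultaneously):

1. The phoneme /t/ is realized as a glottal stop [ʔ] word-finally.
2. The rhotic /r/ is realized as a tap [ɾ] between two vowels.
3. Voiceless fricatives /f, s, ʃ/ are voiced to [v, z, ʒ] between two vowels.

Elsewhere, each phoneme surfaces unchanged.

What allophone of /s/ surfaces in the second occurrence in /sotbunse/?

/s/ (between /n/ and /e/) fails the environment for rule 3, so it stays [s].

[s]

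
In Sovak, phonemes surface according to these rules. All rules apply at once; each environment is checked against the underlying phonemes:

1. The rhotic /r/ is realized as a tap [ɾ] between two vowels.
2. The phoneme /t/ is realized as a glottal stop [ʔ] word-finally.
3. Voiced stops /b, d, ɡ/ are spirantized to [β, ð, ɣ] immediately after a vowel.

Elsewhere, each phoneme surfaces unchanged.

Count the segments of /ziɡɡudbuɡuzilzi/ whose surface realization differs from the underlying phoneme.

3

Segments that undergo a rule: /ɡ/ → [ɣ] (rule 3); /d/ → [ð] (rule 3); /ɡ/ → [ɣ] (rule 3).
All other segments surface unchanged.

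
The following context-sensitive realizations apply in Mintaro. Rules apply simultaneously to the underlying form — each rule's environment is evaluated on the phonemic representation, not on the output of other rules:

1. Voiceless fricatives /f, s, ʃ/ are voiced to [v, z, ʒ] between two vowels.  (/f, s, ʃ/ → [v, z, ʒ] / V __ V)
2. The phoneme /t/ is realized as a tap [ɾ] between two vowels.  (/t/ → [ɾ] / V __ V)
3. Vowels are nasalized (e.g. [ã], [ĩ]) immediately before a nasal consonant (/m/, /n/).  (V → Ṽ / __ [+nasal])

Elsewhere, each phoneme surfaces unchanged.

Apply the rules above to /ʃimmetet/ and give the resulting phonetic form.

/ʃ/ — word-initial; rule 1 does not apply here → [ʃ].
/i/ (between /ʃ/ and /m/) occurs before a nasal consonant → [ĩ] by rule 3.
/m/ stays [m].
/m/ stays [m].
/e/ (between /m/ and /t/): rule 3 targets it, but not before a nasal consonant → unchanged [e].
/t/ (between /e/ and /e/) occurs between two vowels → [ɾ] by rule 2.
/e/ — between /t/ and /t/; rule 3 does not apply here → [e].
/t/ (word-final) is in the target of rule 2 but the environment (between two vowels) is not met → [t].

[ʃĩmmeɾet]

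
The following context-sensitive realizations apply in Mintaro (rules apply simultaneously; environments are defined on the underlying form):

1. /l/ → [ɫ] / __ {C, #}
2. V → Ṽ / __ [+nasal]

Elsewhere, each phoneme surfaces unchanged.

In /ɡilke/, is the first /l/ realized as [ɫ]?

/l/ — between /i/ and /k/, word-finally or immediately before a consonant — surfaces as [ɫ] (rule 1).
The actual realization is [ɫ], which matches [ɫ].

Yes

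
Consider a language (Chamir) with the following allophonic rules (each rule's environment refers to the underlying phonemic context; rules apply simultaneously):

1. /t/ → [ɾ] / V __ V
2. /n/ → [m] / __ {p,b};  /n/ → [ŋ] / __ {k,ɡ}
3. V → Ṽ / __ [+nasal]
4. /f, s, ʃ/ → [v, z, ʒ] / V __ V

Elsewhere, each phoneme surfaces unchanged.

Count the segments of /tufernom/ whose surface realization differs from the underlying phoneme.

Segments that undergo a rule: /f/ → [v] (rule 4); /o/ → [õ] (rule 3).
All other segments surface unchanged.

2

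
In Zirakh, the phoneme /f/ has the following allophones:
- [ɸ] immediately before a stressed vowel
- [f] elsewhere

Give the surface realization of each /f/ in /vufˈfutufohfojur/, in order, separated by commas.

Occurrence 1 (position 3): no conditioning environment matches → elsewhere allophone [f].
Occurrence 2 (position 4): immediately before a stressed vowel → [ɸ].
Occurrence 3 (position 8): no conditioning environment matches → elsewhere allophone [f].
Occurrence 4 (position 11): no conditioning environment matches → elsewhere allophone [f].

[f], [ɸ], [f], [f]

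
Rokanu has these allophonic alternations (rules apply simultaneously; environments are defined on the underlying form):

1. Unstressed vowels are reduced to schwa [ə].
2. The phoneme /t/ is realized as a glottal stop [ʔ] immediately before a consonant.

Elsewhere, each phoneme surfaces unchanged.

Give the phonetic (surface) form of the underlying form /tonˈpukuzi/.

/t/ — word-initial; rule 2 does not apply here → [t].
/o/ (between /t/ and /n/): in an unstressed syllable, so rule 1 applies → [ə].
/n/ (between /o/ and /p/) is unaffected → [n].
/p/ (between /n/ and /u/) is unaffected → [p].
/u/ (between /p/ and /k/): rule 1 targets it, but not in an unstressed syllable → unchanged [u].
/k/ (between /u/ and /u/) is unaffected → [k].
/u/ (between /k/ and /z/): in an unstressed syllable, so rule 1 applies → [ə].
/z/ (between /u/ and /i/): no rule targets it → [z].
/i/ — word-final, in an unstressed syllable — surfaces as [ə] (rule 1).

[tənˈpukəzə]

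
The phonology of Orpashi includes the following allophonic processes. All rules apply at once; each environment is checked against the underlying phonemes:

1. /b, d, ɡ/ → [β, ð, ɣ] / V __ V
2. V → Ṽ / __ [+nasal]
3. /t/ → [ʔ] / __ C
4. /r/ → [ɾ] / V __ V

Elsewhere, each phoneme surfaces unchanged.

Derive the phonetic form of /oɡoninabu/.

/o/ (word-initial): rule 2 targets it, but not before a nasal consonant → unchanged [o].
/ɡ/ meets the environment for rule 1 (between two vowels) → [ɣ].
/o/ meets the environment for rule 2 (before a nasal consonant) → [õ].
/n/ (between /o/ and /i/) is unaffected → [n].
/i/ — between /n/ and /n/, before a nasal consonant — surfaces as [ĩ] (rule 2).
/n/ — not in any rule's target class → [n].
/a/ (between /n/ and /b/): rule 2 targets it, but not before a nasal consonant → unchanged [a].
Rule 1 applies to /b/ (between /a/ and /u/: between two vowels) → [β].
/u/ (word-final): rule 2 targets it, but not before a nasal consonant → unchanged [u].

[oɣõnĩnaβu]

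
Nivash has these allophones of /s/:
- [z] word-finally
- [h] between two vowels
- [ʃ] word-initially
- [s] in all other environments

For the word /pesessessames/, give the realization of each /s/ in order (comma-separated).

Occurrence 1 (position 3): between two vowels → [h].
Occurrence 2 (position 5): no conditioning environment matches → elsewhere allophone [s].
Occurrence 3 (position 6): no conditioning environment matches → elsewhere allophone [s].
Occurrence 4 (position 8): no conditioning environment matches → elsewhere allophone [s].
Occurrence 5 (position 9): no conditioning environment matches → elsewhere allophone [s].
Occurrence 6 (position 13): word-finally → [z].

[h], [s], [s], [s], [s], [z]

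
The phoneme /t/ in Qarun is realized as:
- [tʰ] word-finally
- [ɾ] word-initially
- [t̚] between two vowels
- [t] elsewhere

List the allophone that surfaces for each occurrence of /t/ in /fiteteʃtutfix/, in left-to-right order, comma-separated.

[t̚], [t̚], [t], [t]

Occurrence 1 (position 3): between two vowels → [t̚].
Occurrence 2 (position 5): between two vowels → [t̚].
Occurrence 3 (position 8): no conditioning environment matches → elsewhere allophone [t].
Occurrence 4 (position 10): no conditioning environment matches → elsewhere allophone [t].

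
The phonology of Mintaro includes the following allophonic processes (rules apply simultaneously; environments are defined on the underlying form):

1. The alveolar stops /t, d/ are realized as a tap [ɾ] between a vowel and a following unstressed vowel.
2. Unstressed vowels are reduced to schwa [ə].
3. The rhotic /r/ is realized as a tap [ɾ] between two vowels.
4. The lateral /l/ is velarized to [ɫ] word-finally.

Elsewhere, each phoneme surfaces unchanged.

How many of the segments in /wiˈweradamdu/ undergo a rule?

Segments that undergo a rule: /i/ → [ə] (rule 2); /r/ → [ɾ] (rule 3); /a/ → [ə] (rule 2); /d/ → [ɾ] (rule 1); /a/ → [ə] (rule 2); /u/ → [ə] (rule 2).
All other segments surface unchanged.

6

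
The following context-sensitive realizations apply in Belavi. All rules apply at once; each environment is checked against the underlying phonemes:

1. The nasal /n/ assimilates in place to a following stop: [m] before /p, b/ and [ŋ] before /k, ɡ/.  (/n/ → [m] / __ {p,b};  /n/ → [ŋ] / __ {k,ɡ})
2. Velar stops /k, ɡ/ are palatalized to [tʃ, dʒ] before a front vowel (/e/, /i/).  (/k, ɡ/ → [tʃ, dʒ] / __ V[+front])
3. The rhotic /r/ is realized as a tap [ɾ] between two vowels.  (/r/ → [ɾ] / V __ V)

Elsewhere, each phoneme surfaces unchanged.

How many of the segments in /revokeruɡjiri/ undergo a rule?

3

Segments that undergo a rule: /k/ → [tʃ] (rule 2); /r/ → [ɾ] (rule 3); /r/ → [ɾ] (rule 3).
All other segments surface unchanged.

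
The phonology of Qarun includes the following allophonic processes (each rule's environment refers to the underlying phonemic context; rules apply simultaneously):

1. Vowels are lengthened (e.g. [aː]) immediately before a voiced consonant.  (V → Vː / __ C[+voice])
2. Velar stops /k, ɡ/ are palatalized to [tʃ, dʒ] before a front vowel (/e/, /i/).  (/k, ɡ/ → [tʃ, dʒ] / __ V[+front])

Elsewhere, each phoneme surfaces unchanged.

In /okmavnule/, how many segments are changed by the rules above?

Segments that undergo a rule: /a/ → [aː] (rule 1); /u/ → [uː] (rule 1).
All other segments surface unchanged.

2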